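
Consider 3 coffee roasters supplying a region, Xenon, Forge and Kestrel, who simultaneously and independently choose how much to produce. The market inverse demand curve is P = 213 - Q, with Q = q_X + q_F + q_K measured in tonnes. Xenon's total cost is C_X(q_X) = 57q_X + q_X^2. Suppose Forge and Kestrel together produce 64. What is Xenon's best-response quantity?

With rivals' combined output fixed at 64, Xenon's profit is π_X = (213 - 64 - q_X)q_X - (57q_X + q_X²) = (149 - q_X)q_X - (57q_X + q_X²).
∂π_X/∂q_X = 92 - 4q_X = 0, so q_X = 23.

23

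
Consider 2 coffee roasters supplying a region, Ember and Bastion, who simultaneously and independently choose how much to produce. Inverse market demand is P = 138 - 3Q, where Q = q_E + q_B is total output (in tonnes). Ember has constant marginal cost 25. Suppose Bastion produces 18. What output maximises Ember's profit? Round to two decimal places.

9.83

With the rival's output fixed at 18, Ember's profit is π_E = (138 - 3·18 - 3q_E)q_E - (25q_E) = (84 - 3q_E)q_E - (25q_E).
∂π_E/∂q_E = 59 - 6q_E = 0, so q_E = 59/6.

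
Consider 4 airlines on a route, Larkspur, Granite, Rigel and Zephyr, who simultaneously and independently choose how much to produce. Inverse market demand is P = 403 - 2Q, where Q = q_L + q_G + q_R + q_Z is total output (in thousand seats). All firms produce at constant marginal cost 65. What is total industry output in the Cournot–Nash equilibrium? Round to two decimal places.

135.20

A representative firm's profit is π_i = q_i(403 - 2Q) - 65q_i.
Setting ∂π_i/∂q_i = 0 with rivals' quantities fixed: 338 - 4q_i - 2·Σ_{j≠i} q_j = 0.
By symmetry each firm produces the same amount; substituting Σ_{j≠i} q_j = 3q_i yields q_i = 338/10 = 169/5.
Total output Q = 169/5 + 169/5 + 169/5 + 169/5 = 676/5.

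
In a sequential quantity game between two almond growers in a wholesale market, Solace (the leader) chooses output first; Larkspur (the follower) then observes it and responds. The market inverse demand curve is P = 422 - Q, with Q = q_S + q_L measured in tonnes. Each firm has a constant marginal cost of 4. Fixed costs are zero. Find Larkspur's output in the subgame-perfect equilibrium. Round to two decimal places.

104.50

The follower Larkspur best-responds to any q_S: π_L = (422 - Q)q_L - 4q_L.
Follower FOC: 418 - q_S - 2q_L = 0, so q_L(q_S) = (418 - q_S)/2.
Solace substitutes q_L(q_S) into its own profit: π_S = q_S(422 - q_S - (418 - q_S)/2) - 4q_S = (213 - (1/2)q_S)q_S - 4q_S.
Leader FOC: 209 - q_S = 0, so q_S = 209.
Then q_L = (418 - 209)/2 = 209/2.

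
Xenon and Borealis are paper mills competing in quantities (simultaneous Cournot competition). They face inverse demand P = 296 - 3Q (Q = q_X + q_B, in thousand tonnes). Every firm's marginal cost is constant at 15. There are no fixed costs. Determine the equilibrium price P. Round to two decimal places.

Each firm earns π_i = (296 - 3Q)q_i - 15q_i.
Setting ∂π_i/∂q_i = 0 with rivals' quantities fixed: 281 - 6q_i - 3q_j = 0.
By symmetry each firm produces the same amount; substituting q_j = q_i yields q_i = 281/9.
Total output Q = 562/9, so price P = 296 - 3·(562/9) = 326/3.

108.67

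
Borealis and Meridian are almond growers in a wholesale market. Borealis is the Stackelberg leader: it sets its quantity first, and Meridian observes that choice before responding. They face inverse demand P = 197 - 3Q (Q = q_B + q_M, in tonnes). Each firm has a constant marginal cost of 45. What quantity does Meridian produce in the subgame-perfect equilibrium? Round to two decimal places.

12.67

The follower Meridian best-responds to any q_B: π_M = (197 - 3Q)q_M - 45q_M.
Follower FOC: 152 - 3q_B - 6q_M = 0, so q_M(q_B) = (152 - 3q_B)/6.
The leader anticipates this reaction. Substituting into P = 197 - 3Q gives P = 121 - (3/2)q_B, so π_B = (121 - (3/2)q_B)q_B - 45q_B.
The leader's first-order condition 76 - 3q_B = 0 yields q_B = 76/3.
Then q_M = (152 - 3·(76/3))/6 = 38/3.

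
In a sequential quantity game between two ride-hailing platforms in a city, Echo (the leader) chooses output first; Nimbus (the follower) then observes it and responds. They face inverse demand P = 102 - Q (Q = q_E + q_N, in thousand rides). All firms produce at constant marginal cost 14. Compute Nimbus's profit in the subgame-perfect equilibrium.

484

The follower Nimbus best-responds to any q_E: π_N = (102 - Q)q_N - 14q_N.
∂π_N/∂q_N = 88 - q_E - 2q_N = 0 gives the reaction function q_N = (88 - q_E)/2.
Echo substitutes q_N(q_E) into its own profit: π_E = q_E(102 - q_E - (88 - q_E)/2) - 14q_E = (58 - (1/2)q_E)q_E - 14q_E.
The leader's first-order condition 44 - q_E = 0 yields q_E = 44.
Then q_N = (88 - 44)/2 = 22.
Price P = 102 - 66 = 36.
Nimbus's profit: (36 - 14)·22 = 484.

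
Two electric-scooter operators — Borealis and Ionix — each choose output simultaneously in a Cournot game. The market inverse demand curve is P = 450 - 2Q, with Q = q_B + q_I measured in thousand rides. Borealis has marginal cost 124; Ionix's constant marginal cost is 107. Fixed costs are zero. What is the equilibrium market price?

Borealis's profit: π_B = (450 - 2Q)q_B - (124q_B). Setting ∂π_B/∂q_B = 0: 326 - 4q_B - 2(q_I) = 0.
Ionix's profit: π_I = (450 - 2Q)q_I - (107q_I). Setting ∂π_I/∂q_I = 0: 343 - 4q_I - 2(q_B) = 0.
So q_B = (326 - 2q_I)/4 and q_I = (343 - 2q_B)/4.
Substituting one into the other gives q_B = 103/2 and q_I = 60.
Total output Q = 223/2, so price P = 450 - 2·(223/2) = 227.

227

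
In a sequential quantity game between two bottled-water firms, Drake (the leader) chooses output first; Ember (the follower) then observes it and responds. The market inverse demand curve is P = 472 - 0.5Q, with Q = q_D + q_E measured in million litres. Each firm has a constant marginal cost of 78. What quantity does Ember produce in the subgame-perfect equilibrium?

197

The follower Ember best-responds to any q_D: π_E = (472 - 0.5Q)q_E - 78q_E.
Setting the follower's marginal profit to zero, 394 - (1/2)q_D - q_E = 0, i.e. q_E = (394 - (1/2)q_D).
Drake substitutes q_E(q_D) into its own profit: π_D = q_D(472 - (1/2)q_D - (394 - (1/2)q_D)/2) - 78q_D = (275 - (1/4)q_D)q_D - 78q_D.
The leader's first-order condition 197 - (1/2)q_D = 0 yields q_D = 394.
Then q_E = (394 - (1/2)·394) = 197.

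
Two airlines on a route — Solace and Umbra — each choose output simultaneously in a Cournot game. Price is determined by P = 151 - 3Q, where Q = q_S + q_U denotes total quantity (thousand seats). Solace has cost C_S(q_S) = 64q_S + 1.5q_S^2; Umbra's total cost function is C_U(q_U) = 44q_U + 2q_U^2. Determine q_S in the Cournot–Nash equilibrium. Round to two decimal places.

6.78

Solace's profit: π_S = (151 - 3Q)q_S - (64q_S + (3/2)q_S²). Setting ∂π_S/∂q_S = 0: 87 - 9q_S - 3(q_U) = 0.
Umbra's profit: π_U = (151 - 3Q)q_U - (44q_U + 2q_U²). Setting ∂π_U/∂q_U = 0: 107 - 10q_U - 3(q_S) = 0.
So q_S = (87 - 3q_U)/9 and q_U = (107 - 3q_S)/10.
Solving the pair: q_S = 61/9, q_U = 26/3.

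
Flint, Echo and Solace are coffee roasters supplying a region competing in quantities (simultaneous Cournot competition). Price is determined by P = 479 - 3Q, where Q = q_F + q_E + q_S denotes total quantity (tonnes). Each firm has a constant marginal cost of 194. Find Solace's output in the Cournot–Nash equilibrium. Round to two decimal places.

23.75

Each firm earns π_i = (479 - 3Q)q_i - 194q_i.
First-order condition (treating rivals' output as given): 285 - 6q_i - 3·Σ_{j≠i} q_j = 0.
By symmetry each firm produces the same amount; substituting Σ_{j≠i} q_j = 2q_i yields q_i = 285/12 = 95/4.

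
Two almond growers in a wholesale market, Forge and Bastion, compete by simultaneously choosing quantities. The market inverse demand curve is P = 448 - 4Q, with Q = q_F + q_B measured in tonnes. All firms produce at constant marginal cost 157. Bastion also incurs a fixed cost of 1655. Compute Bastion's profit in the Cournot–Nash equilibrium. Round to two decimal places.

Each firm earns π_i = (448 - 4Q)q_i - 157q_i.
First-order condition (treating rivals' output as given): 291 - 8q_i - 4q_j = 0.
With identical firms every q_j equals q_i, so q_j = q_i and 291 = 12q_i, giving q_i = 97/4.
Price P = 448 - 4·(97/2) = 254.
Bastion's profit: (254 - 157)·(97/4) - 1655 = 697.2500.

697.25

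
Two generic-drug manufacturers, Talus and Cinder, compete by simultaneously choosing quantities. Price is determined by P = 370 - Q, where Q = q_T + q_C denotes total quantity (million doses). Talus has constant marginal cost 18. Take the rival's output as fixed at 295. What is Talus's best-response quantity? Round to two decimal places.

28.50

With the rival's output fixed at 295, Talus's profit is π_T = (370 - 295 - q_T)q_T - (18q_T) = (75 - q_T)q_T - (18q_T).
∂π_T/∂q_T = 57 - 2q_T = 0, so q_T = 57/2.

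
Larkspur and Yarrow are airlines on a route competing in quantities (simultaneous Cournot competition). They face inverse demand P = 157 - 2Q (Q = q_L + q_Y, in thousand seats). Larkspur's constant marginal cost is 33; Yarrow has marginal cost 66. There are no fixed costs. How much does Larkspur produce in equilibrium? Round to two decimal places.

Larkspur's profit: π_L = (157 - 2Q)q_L - (33q_L). Setting ∂π_L/∂q_L = 0: 124 - 4q_L - 2(q_Y) = 0.
Yarrow's first-order condition: 91 - 4q_Y - 2(q_L) = 0.
Best responses: q_L = (124 - 2q_Y)/4, q_Y = (91 - 2q_L)/4.
Substituting one into the other gives q_L = 157/6 and q_Y = 29/3.

26.17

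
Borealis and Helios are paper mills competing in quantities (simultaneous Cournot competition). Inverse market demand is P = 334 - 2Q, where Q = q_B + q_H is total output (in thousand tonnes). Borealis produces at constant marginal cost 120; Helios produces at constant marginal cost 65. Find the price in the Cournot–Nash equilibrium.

173

Borealis's profit: π_B = (334 - 2Q)q_B - (120q_B). Setting ∂π_B/∂q_B = 0: 214 - 4q_B - 2(q_H) = 0.
Helios's profit: π_H = (334 - 2Q)q_H - (65q_H). Setting ∂π_H/∂q_H = 0: 269 - 4q_H - 2(q_B) = 0.
So q_B = (214 - 2q_H)/4 and q_H = (269 - 2q_B)/4.
Substituting one into the other gives q_B = 53/2 and q_H = 54.
Total output Q = 161/2, so price P = 334 - 2·(161/2) = 173.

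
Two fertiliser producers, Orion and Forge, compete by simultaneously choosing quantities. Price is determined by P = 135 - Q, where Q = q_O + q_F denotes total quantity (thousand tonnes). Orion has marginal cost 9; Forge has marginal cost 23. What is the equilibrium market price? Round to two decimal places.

Orion's profit: π_O = (135 - Q)q_O - (9q_O). Setting ∂π_O/∂q_O = 0: 126 - 2q_O - (q_F) = 0.
Forge's profit: π_F = (135 - Q)q_F - (23q_F). Setting ∂π_F/∂q_F = 0: 112 - 2q_F - (q_O) = 0.
Rearranging gives the reaction functions q_O = (126 - q_F)/2 and q_F = (112 - q_O)/2.
Substituting one into the other gives q_O = 140/3 and q_F = 98/3.
Total output Q = 238/3, so price P = 135 - 238/3 = 167/3.

55.67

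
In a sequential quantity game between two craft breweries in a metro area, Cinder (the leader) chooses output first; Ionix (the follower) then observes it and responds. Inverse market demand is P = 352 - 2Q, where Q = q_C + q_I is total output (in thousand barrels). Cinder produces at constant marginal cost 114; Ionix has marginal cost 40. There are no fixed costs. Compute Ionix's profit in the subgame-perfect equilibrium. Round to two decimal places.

The follower Ionix best-responds to any q_C: π_I = (352 - 2Q)q_I - 40q_I.
Setting the follower's marginal profit to zero, 312 - 2q_C - 4q_I = 0, i.e. q_I = (312 - 2q_C)/4.
The leader anticipates this reaction. Substituting into P = 352 - 2Q gives P = 196 - q_C, so π_C = (196 - q_C)q_C - 114q_C.
Leader FOC: 82 - 2q_C = 0, so q_C = 41.
Then q_I = (312 - 2·41)/4 = 115/2.
Price P = 352 - 2·(197/2) = 155.
Ionix's profit: (155 - 40)·(115/2) = 6612.5000.

6612.50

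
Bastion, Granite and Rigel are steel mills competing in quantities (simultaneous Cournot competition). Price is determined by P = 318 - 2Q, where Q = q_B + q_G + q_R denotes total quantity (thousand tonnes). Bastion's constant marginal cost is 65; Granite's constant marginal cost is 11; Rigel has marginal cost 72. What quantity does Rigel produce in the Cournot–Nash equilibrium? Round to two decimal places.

Bastion's profit: π_B = (318 - 2Q)q_B - (65q_B). Setting ∂π_B/∂q_B = 0: 253 - 4q_B - 2(q_G + q_R) = 0.
Granite's profit: π_G = (318 - 2Q)q_G - (11q_G). Setting ∂π_G/∂q_G = 0: 307 - 4q_G - 2(q_B + q_R) = 0.
Rigel's profit: π_R = (318 - 2Q)q_R - (72q_R). Setting ∂π_R/∂q_R = 0: 246 - 4q_R - 2(q_B + q_G) = 0.
Adding the 3 first-order conditions: 806 − 8Q = 0, so Q = 403/4.
Back-substituting: q_B = (253 − 403/2)/2 = 103/4, q_G = (307 − 403/2)/2 = 211/4, q_R = (246 − 403/2)/2 = 89/4.

22.25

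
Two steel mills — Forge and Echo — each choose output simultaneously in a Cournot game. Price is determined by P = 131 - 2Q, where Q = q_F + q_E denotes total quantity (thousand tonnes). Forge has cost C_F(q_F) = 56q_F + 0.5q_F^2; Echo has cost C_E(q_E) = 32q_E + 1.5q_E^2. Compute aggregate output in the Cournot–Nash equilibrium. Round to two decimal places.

21.68

Forge's profit: π_F = (131 - 2Q)q_F - (56q_F + (1/2)q_F²). Setting ∂π_F/∂q_F = 0: 75 - 5q_F - 2(q_E) = 0.
Echo's profit: π_E = (131 - 2Q)q_E - (32q_E + (3/2)q_E²). Setting ∂π_E/∂q_E = 0: 99 - 7q_E - 2(q_F) = 0.
Rearranging gives the reaction functions q_F = (75 - 2q_E)/5 and q_E = (99 - 2q_F)/7.
Substituting one into the other gives q_F = 327/31 and q_E = 345/31.
Total output Q = 327/31 + 345/31 = 672/31.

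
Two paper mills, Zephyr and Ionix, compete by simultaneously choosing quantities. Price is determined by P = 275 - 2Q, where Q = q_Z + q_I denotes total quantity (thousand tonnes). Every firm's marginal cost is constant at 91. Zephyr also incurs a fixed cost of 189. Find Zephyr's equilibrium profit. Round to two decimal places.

1691.89

Each firm earns π_i = (275 - 2Q)q_i - 91q_i.
Setting ∂π_i/∂q_i = 0 with rivals' quantities fixed: 184 - 4q_i - 2q_j = 0.
With identical firms every q_j equals q_i, so q_j = q_i and 184 = 6q_i, giving q_i = 92/3.
Price P = 275 - 2·(184/3) = 457/3.
Zephyr's profit: (457/3 - 91)·(92/3) - 189 = 1691.8889.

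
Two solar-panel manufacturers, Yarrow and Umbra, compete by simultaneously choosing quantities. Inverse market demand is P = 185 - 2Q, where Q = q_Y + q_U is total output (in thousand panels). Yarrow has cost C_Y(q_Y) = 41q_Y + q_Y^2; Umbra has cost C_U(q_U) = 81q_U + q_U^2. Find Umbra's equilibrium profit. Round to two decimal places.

330.75

Yarrow's profit: π_Y = (185 - 2Q)q_Y - (41q_Y + q_Y²). Setting ∂π_Y/∂q_Y = 0: 144 - 6q_Y - 2(q_U) = 0.
Umbra's first-order condition: 104 - 6q_U - 2(q_Y) = 0.
Rearranging gives the reaction functions q_Y = (144 - 2q_U)/6 and q_U = (104 - 2q_Y)/6.
Solving the pair: q_Y = 41/2, q_U = 21/2.
Price P = 185 - 2·31 = 123.
Umbra's profit: 123·(21/2) - 81·(21/2) - (21/2)² = 1323/4.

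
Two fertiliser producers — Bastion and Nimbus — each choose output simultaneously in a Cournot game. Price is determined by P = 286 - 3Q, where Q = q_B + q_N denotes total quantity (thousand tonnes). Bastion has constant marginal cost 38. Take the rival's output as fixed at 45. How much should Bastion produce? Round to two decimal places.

18.83

With the rival's output fixed at 45, Bastion's profit is π_B = (286 - 3·45 - 3q_B)q_B - (38q_B) = (151 - 3q_B)q_B - (38q_B).
∂π_B/∂q_B = 113 - 6q_B = 0, so q_B = 113/6.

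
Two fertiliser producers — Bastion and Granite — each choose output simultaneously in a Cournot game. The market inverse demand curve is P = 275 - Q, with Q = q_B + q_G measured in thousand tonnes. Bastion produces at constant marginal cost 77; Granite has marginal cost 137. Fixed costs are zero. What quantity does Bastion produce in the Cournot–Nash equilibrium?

86

Bastion's profit: π_B = (275 - Q)q_B - (77q_B). Setting ∂π_B/∂q_B = 0: 198 - 2q_B - (q_G) = 0.
Granite's first-order condition: 138 - 2q_G - (q_B) = 0.
So q_B = (198 - q_G)/2 and q_G = (138 - q_B)/2.
Substituting one into the other gives q_B = 86 and q_G = 26.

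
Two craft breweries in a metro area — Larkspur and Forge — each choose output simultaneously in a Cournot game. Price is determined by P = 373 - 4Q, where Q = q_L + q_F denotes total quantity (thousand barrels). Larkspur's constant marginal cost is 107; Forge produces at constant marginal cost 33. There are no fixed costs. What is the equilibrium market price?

171

Larkspur's profit: π_L = (373 - 4Q)q_L - (107q_L). Setting ∂π_L/∂q_L = 0: 266 - 8q_L - 4(q_F) = 0.
Forge's profit: π_F = (373 - 4Q)q_F - (33q_F). Setting ∂π_F/∂q_F = 0: 340 - 8q_F - 4(q_L) = 0.
Rearranging gives the reaction functions q_L = (266 - 4q_F)/8 and q_F = (340 - 4q_L)/8.
Substituting one into the other gives q_L = 16 and q_F = 69/2.
Total output Q = 101/2, so price P = 373 - 4·(101/2) = 171.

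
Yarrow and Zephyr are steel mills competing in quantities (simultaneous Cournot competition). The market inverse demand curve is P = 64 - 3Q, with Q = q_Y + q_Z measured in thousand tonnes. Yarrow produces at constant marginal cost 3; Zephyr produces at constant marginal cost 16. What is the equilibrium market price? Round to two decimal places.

27.67

Yarrow's profit: π_Y = (64 - 3Q)q_Y - (3q_Y). Setting ∂π_Y/∂q_Y = 0: 61 - 6q_Y - 3(q_Z) = 0.
Zephyr's first-order condition: 48 - 6q_Z - 3(q_Y) = 0.
Rearranging gives the reaction functions q_Y = (61 - 3q_Z)/6 and q_Z = (48 - 3q_Y)/6.
Substituting one into the other gives q_Y = 74/9 and q_Z = 35/9.
Total output Q = 109/9, so price P = 64 - 3·(109/9) = 83/3.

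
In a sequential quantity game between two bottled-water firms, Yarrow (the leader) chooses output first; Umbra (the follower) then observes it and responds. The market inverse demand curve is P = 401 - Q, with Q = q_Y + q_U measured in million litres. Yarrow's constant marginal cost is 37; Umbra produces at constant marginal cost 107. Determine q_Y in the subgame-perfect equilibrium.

217

Solve by backward induction. Given q_Y, the follower Umbra maximises π_U = (401 - q_Y - q_U)q_U - 107q_U.
Follower FOC: 294 - q_Y - 2q_U = 0, so q_U(q_Y) = (294 - q_Y)/2.
The leader anticipates this reaction. Substituting into P = 401 - Q gives P = 254 - (1/2)q_Y, so π_Y = (254 - (1/2)q_Y)q_Y - 37q_Y.
Maximising: ∂π_Y/∂q_Y = 217 - q_Y = 0, giving q_Y = 217.
Then q_U = (294 - 217)/2 = 77/2.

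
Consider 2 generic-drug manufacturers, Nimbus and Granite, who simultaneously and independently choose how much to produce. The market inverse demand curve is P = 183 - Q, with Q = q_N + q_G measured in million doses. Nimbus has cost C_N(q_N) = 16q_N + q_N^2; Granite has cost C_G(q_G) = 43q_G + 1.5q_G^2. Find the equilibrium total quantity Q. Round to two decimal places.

57.26

Nimbus's profit: π_N = (183 - Q)q_N - (16q_N + q_N²). Setting ∂π_N/∂q_N = 0: 167 - 4q_N - (q_G) = 0.
Granite's profit: π_G = (183 - Q)q_G - (43q_G + (3/2)q_G²). Setting ∂π_G/∂q_G = 0: 140 - 5q_G - (q_N) = 0.
Best responses: q_N = (167 - q_G)/4, q_G = (140 - q_N)/5.
Substituting one into the other gives q_N = 695/19 and q_G = 393/19.
Total output Q = 695/19 + 393/19 = 1088/19.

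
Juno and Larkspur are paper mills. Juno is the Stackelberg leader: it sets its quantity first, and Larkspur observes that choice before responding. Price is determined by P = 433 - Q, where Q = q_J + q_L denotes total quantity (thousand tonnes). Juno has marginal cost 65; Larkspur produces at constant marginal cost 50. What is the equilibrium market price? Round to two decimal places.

153.25

The follower Larkspur best-responds to any q_J: π_L = (433 - Q)q_L - 50q_L.
Follower FOC: 383 - q_J - 2q_L = 0, so q_L(q_J) = (383 - q_J)/2.
Juno substitutes q_L(q_J) into its own profit: π_J = q_J(433 - q_J - (383 - q_J)/2) - 65q_J = (483/2 - (1/2)q_J)q_J - 65q_J.
Leader FOC: 353/2 - q_J = 0, so q_J = 353/2.
Then q_L = (383 - 353/2)/2 = 413/4.
Total output Q = 1119/4, so price P = 433 - 1119/4 = 613/4.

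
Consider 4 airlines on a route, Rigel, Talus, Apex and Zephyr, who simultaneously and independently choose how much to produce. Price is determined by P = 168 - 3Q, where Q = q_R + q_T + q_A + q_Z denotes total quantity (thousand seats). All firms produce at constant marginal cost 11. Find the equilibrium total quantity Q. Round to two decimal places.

41.87

A representative firm's profit is π_i = q_i(168 - 3Q) - 11q_i.
First-order condition (treating rivals' output as given): 157 - 6q_i - 3·Σ_{j≠i} q_j = 0.
With identical firms every q_j equals q_i, so Σ_{j≠i} q_j = 3q_i and 157 = 15q_i, giving q_i = 157/15.
Total output Q = 157/15 + 157/15 + 157/15 + 157/15 = 628/15.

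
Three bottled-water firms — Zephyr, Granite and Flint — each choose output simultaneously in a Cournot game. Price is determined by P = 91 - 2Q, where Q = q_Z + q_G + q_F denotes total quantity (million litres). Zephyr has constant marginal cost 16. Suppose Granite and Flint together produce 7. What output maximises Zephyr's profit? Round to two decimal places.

With rivals' combined output fixed at 7, Zephyr's profit is π_Z = (91 - 2·7 - 2q_Z)q_Z - (16q_Z) = (77 - 2q_Z)q_Z - (16q_Z).
∂π_Z/∂q_Z = 61 - 4q_Z = 0, so q_Z = 61/4.

15.25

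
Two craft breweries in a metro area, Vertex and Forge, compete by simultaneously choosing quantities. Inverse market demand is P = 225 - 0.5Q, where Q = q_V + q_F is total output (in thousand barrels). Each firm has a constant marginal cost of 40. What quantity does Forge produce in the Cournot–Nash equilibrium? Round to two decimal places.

Each firm earns π_i = (225 - 0.5Q)q_i - 40q_i.
Setting ∂π_i/∂q_i = 0 with rivals' quantities fixed: 185 - q_i - (1/2)q_j = 0.
By symmetry each firm produces the same amount; substituting q_j = q_i yields q_i = 185/(3/2) = 370/3.

123.33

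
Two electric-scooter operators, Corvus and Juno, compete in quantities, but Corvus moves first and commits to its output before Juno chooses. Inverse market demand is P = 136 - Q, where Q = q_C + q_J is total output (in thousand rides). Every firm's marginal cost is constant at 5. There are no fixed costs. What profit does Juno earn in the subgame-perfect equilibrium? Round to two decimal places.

Solve by backward induction. Given q_C, the follower Juno maximises π_J = (136 - q_C - q_J)q_J - 5q_J.
Follower FOC: 131 - q_C - 2q_J = 0, so q_J(q_C) = (131 - q_C)/2.
The leader anticipates this reaction. Substituting into P = 136 - Q gives P = 141/2 - (1/2)q_C, so π_C = (141/2 - (1/2)q_C)q_C - 5q_C.
The leader's first-order condition 131/2 - q_C = 0 yields q_C = 131/2.
Then q_J = (131 - 131/2)/2 = 131/4.
Price P = 136 - 393/4 = 151/4.
Juno's profit: (151/4 - 5)·(131/4) = 1072.5625.

1072.56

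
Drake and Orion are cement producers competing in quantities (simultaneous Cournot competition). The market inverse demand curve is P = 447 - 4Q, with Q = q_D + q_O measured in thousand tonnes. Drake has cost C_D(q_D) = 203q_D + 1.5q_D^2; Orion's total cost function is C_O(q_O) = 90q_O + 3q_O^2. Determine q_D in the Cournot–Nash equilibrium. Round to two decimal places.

Drake's profit: π_D = (447 - 4Q)q_D - (203q_D + (3/2)q_D²). Setting ∂π_D/∂q_D = 0: 244 - 11q_D - 4(q_O) = 0.
Orion's first-order condition: 357 - 14q_O - 4(q_D) = 0.
Rearranging gives the reaction functions q_D = (244 - 4q_O)/11 and q_O = (357 - 4q_D)/14.
Substituting one into the other gives q_D = 994/69 and q_O = 21.3841.

14.41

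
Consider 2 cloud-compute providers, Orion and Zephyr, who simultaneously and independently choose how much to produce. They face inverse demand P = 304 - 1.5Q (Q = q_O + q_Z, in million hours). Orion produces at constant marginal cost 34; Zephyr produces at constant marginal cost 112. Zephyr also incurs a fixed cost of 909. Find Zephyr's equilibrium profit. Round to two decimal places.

Orion's profit: π_O = (304 - 1.5Q)q_O - (34q_O). Setting ∂π_O/∂q_O = 0: 270 - 3q_O - (3/2)(q_Z) = 0.
Zephyr's first-order condition: 192 - 3q_Z - (3/2)(q_O) = 0.
Best responses: q_O = (270 - (3/2)q_Z)/3, q_Z = (192 - (3/2)q_O)/3.
Solving the pair: q_O = 232/3, q_Z = 76/3.
Price P = 304 - (3/2)·(308/3) = 150.
Zephyr's profit: (150 - 112)·(76/3) - 909 = 161/3.

53.67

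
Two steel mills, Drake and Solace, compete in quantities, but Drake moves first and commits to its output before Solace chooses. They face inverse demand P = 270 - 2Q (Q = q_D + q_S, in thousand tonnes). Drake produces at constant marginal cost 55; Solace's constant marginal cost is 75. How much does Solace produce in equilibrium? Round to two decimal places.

Solve by backward induction. Given q_D, the follower Solace maximises π_S = (270 - 2q_D - 2q_S)q_S - 75q_S.
Setting the follower's marginal profit to zero, 195 - 2q_D - 4q_S = 0, i.e. q_S = (195 - 2q_D)/4.
Drake substitutes q_S(q_D) into its own profit: π_D = q_D(270 - 2q_D - (195 - 2q_D)/2) - 55q_D = (345/2 - q_D)q_D - 55q_D.
Leader FOC: 235/2 - 2q_D = 0, so q_D = 235/4.
Then q_S = (195 - 2·(235/4))/4 = 155/8.

19.38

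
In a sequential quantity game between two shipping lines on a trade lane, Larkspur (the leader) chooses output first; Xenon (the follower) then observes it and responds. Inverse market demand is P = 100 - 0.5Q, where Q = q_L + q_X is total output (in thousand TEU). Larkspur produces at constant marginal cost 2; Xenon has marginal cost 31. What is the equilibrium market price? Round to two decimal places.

33.75

Solve by backward induction. Given q_L, the follower Xenon maximises π_X = (100 - (1/2)q_L - (1/2)q_X)q_X - 31q_X.
∂π_X/∂q_X = 69 - (1/2)q_L - q_X = 0 gives the reaction function q_X = (69 - (1/2)q_L).
The leader anticipates this reaction. Substituting into P = 100 - 0.5Q gives P = 131/2 - (1/4)q_L, so π_L = (131/2 - (1/4)q_L)q_L - 2q_L.
Leader FOC: 127/2 - (1/2)q_L = 0, so q_L = 127.
Then q_X = (69 - (1/2)·127) = 11/2.
Total output Q = 265/2, so price P = 100 - (1/2)·(265/2) = 135/4.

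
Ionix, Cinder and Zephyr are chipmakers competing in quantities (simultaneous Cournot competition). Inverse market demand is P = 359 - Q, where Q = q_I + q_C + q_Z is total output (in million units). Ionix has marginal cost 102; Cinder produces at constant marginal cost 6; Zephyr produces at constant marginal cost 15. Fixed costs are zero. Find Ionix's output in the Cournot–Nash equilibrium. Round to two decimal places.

18.50

Ionix's profit: π_I = (359 - Q)q_I - (102q_I). Setting ∂π_I/∂q_I = 0: 257 - 2q_I - (q_C + q_Z) = 0.
Cinder's profit: π_C = (359 - Q)q_C - (6q_C). Setting ∂π_C/∂q_C = 0: 353 - 2q_C - (q_I + q_Z) = 0.
Zephyr's first-order condition: 344 - 2q_Z - (q_I + q_C) = 0.
Summing all 3 equations gives 954 − 4Q = 0, hence Q = 477/2.
Back-substituting: q_I = (257 − 477/2) = 37/2, q_C = (353 − 477/2) = 229/2, q_Z = (344 − 477/2) = 211/2.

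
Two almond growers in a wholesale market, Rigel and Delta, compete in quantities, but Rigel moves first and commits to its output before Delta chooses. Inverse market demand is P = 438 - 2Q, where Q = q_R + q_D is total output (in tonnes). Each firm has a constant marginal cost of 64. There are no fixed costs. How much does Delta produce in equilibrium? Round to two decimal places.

Solve by backward induction. Given q_R, the follower Delta maximises π_D = (438 - 2q_R - 2q_D)q_D - 64q_D.
Setting the follower's marginal profit to zero, 374 - 2q_R - 4q_D = 0, i.e. q_D = (374 - 2q_R)/4.
Rigel substitutes q_D(q_R) into its own profit: π_R = q_R(438 - 2q_R - (374 - 2q_R)/2) - 64q_R = (251 - q_R)q_R - 64q_R.
Leader FOC: 187 - 2q_R = 0, so q_R = 187/2.
Then q_D = (374 - 2·(187/2))/4 = 187/4.

46.75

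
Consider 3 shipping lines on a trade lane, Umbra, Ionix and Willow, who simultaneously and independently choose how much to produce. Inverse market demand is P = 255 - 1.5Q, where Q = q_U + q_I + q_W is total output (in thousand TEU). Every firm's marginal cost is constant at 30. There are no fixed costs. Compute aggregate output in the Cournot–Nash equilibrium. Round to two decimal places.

Each firm earns π_i = (255 - 1.5Q)q_i - 30q_i.
Setting ∂π_i/∂q_i = 0 with rivals' quantities fixed: 225 - 3q_i - (3/2)·Σ_{j≠i} q_j = 0.
With identical firms every q_j equals q_i, so Σ_{j≠i} q_j = 2q_i and 225 = 6q_i, giving q_i = 75/2.
Total output Q = 75/2 + 75/2 + 75/2 = 225/2.

112.50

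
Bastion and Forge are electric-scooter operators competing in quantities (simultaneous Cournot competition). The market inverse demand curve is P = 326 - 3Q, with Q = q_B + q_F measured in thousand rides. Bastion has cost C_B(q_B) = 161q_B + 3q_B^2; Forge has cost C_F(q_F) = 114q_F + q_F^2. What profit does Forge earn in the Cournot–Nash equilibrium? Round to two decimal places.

2218.73

Bastion's profit: π_B = (326 - 3Q)q_B - (161q_B + 3q_B²). Setting ∂π_B/∂q_B = 0: 165 - 12q_B - 3(q_F) = 0.
Forge's profit: π_F = (326 - 3Q)q_F - (114q_F + q_F²). Setting ∂π_F/∂q_F = 0: 212 - 8q_F - 3(q_B) = 0.
Rearranging gives the reaction functions q_B = (165 - 3q_F)/12 and q_F = (212 - 3q_B)/8.
Solving the pair: q_B = 228/29, q_F = 683/29.
Price P = 326 - 3·(911/29) = 231.7586.
Forge's profit: 231.7586·(683/29) - 114·(683/29) - (683/29)² = 2218.7348.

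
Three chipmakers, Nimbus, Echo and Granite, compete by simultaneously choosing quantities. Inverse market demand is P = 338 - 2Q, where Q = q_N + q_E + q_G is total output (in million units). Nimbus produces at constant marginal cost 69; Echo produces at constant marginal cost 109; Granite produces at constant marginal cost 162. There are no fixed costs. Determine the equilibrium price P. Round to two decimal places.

Nimbus's profit: π_N = (338 - 2Q)q_N - (69q_N). Setting ∂π_N/∂q_N = 0: 269 - 4q_N - 2(q_E + q_G) = 0.
Echo's profit: π_E = (338 - 2Q)q_E - (109q_E). Setting ∂π_E/∂q_E = 0: 229 - 4q_E - 2(q_N + q_G) = 0.
Granite's first-order condition: 176 - 4q_G - 2(q_N + q_E) = 0.
Summing all 3 equations gives 674 − 8Q = 0, hence Q = 337/4.
Back-substituting: q_N = (269 − 337/2)/2 = 201/4, q_E = (229 − 337/2)/2 = 121/4, q_G = (176 − 337/2)/2 = 15/4.
Total output Q = 337/4, so price P = 338 - 2·(337/4) = 339/2.

169.50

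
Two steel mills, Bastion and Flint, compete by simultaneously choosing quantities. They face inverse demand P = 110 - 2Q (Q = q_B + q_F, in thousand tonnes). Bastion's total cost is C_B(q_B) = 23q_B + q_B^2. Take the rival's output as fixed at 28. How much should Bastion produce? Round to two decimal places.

With the rival's output fixed at 28, Bastion's profit is π_B = (110 - 2·28 - 2q_B)q_B - (23q_B + q_B²) = (54 - 2q_B)q_B - (23q_B + q_B²).
∂π_B/∂q_B = 31 - 6q_B = 0, so q_B = 31/6.

5.17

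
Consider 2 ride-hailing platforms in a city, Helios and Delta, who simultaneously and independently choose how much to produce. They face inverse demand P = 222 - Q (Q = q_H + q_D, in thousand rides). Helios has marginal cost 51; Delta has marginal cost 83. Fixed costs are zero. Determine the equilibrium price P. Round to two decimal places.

Helios's profit: π_H = (222 - Q)q_H - (51q_H). Setting ∂π_H/∂q_H = 0: 171 - 2q_H - (q_D) = 0.
Delta's profit: π_D = (222 - Q)q_D - (83q_D). Setting ∂π_D/∂q_D = 0: 139 - 2q_D - (q_H) = 0.
Best responses: q_H = (171 - q_D)/2, q_D = (139 - q_H)/2.
Substituting one into the other gives q_H = 203/3 and q_D = 107/3.
Total output Q = 310/3, so price P = 222 - 310/3 = 356/3.

118.67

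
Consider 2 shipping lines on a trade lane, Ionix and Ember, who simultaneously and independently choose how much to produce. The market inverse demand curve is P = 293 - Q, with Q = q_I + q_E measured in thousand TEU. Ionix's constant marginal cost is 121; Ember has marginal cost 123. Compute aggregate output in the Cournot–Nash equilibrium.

Ionix's profit: π_I = (293 - Q)q_I - (121q_I). Setting ∂π_I/∂q_I = 0: 172 - 2q_I - (q_E) = 0.
Ember's profit: π_E = (293 - Q)q_E - (123q_E). Setting ∂π_E/∂q_E = 0: 170 - 2q_E - (q_I) = 0.
Rearranging gives the reaction functions q_I = (172 - q_E)/2 and q_E = (170 - q_I)/2.
Substituting one into the other gives q_I = 58 and q_E = 56.
Total output Q = 58 + 56 = 114.

114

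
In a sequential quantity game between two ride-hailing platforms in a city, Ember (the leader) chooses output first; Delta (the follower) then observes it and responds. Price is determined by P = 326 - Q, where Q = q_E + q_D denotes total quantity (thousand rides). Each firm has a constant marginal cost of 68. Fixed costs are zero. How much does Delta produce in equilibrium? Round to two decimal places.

64.50

Solve by backward induction. Given q_E, the follower Delta maximises π_D = (326 - q_E - q_D)q_D - 68q_D.
Follower FOC: 258 - q_E - 2q_D = 0, so q_D(q_E) = (258 - q_E)/2.
Ember substitutes q_D(q_E) into its own profit: π_E = q_E(326 - q_E - (258 - q_E)/2) - 68q_E = (197 - (1/2)q_E)q_E - 68q_E.
The leader's first-order condition 129 - q_E = 0 yields q_E = 129.
Then q_D = (258 - 129)/2 = 129/2.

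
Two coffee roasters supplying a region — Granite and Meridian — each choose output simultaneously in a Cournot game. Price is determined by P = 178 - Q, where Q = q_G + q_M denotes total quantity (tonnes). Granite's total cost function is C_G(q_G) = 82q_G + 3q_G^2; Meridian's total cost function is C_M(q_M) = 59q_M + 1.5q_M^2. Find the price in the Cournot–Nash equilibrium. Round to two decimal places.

146.79

Granite's profit: π_G = (178 - Q)q_G - (82q_G + 3q_G²). Setting ∂π_G/∂q_G = 0: 96 - 8q_G - (q_M) = 0.
Meridian's profit: π_M = (178 - Q)q_M - (59q_M + (3/2)q_M²). Setting ∂π_M/∂q_M = 0: 119 - 5q_M - (q_G) = 0.
Rearranging gives the reaction functions q_G = (96 - q_M)/8 and q_M = (119 - q_G)/5.
Solving the pair: q_G = 361/39, q_M = 856/39.
Total output Q = 1217/39, so price P = 178 - 1217/39 = 146.7949.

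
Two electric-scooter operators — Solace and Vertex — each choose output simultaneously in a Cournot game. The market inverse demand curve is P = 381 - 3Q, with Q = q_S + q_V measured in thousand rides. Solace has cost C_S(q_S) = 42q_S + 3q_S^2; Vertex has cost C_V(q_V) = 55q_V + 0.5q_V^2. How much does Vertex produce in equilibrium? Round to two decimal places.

Solace's profit: π_S = (381 - 3Q)q_S - (42q_S + 3q_S²). Setting ∂π_S/∂q_S = 0: 339 - 12q_S - 3(q_V) = 0.
Vertex's profit: π_V = (381 - 3Q)q_V - (55q_V + (1/2)q_V²). Setting ∂π_V/∂q_V = 0: 326 - 7q_V - 3(q_S) = 0.
Rearranging gives the reaction functions q_S = (339 - 3q_V)/12 and q_V = (326 - 3q_S)/7.
Substituting one into the other gives q_S = 93/5 and q_V = 193/5.

38.60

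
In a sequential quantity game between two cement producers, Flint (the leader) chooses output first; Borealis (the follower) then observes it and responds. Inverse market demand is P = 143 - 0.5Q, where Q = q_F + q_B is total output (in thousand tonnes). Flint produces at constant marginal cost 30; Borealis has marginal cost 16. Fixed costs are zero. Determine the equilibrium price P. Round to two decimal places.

The follower Borealis best-responds to any q_F: π_B = (143 - 0.5Q)q_B - 16q_B.
Follower FOC: 127 - (1/2)q_F - q_B = 0, so q_B(q_F) = (127 - (1/2)q_F).
The leader anticipates this reaction. Substituting into P = 143 - 0.5Q gives P = 159/2 - (1/4)q_F, so π_F = (159/2 - (1/4)q_F)q_F - 30q_F.
Maximising: ∂π_F/∂q_F = 99/2 - (1/2)q_F = 0, giving q_F = 99.
Then q_B = (127 - (1/2)·99) = 155/2.
Total output Q = 353/2, so price P = 143 - (1/2)·(353/2) = 219/4.

54.75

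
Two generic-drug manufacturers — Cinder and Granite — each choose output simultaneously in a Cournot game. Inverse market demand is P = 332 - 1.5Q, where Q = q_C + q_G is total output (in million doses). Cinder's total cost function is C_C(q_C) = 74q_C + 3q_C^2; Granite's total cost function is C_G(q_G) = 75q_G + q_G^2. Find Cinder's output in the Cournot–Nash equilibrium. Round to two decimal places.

21.16

Cinder's profit: π_C = (332 - 1.5Q)q_C - (74q_C + 3q_C²). Setting ∂π_C/∂q_C = 0: 258 - 9q_C - (3/2)(q_G) = 0.
Granite's first-order condition: 257 - 5q_G - (3/2)(q_C) = 0.
So q_C = (258 - (3/2)q_G)/9 and q_G = (257 - (3/2)q_C)/5.
Solving the pair: q_C = 402/19, q_G = 856/19.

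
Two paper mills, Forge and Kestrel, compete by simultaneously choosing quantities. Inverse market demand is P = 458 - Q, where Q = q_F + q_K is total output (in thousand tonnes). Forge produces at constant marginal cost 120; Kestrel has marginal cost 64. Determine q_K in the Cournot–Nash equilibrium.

Forge's profit: π_F = (458 - Q)q_F - (120q_F). Setting ∂π_F/∂q_F = 0: 338 - 2q_F - (q_K) = 0.
Kestrel's first-order condition: 394 - 2q_K - (q_F) = 0.
Rearranging gives the reaction functions q_F = (338 - q_K)/2 and q_K = (394 - q_F)/2.
Solving the pair: q_F = 94, q_K = 150.

150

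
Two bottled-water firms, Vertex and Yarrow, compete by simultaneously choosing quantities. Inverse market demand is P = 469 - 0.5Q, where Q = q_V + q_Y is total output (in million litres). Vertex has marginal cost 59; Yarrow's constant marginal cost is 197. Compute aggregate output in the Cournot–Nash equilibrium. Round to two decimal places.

Vertex's profit: π_V = (469 - 0.5Q)q_V - (59q_V). Setting ∂π_V/∂q_V = 0: 410 - q_V - (1/2)(q_Y) = 0.
Yarrow's profit: π_Y = (469 - 0.5Q)q_Y - (197q_Y). Setting ∂π_Y/∂q_Y = 0: 272 - q_Y - (1/2)(q_V) = 0.
So q_V = (410 - (1/2)q_Y) and q_Y = (272 - (1/2)q_V).
Solving the pair: q_V = 1096/3, q_Y = 268/3.
Total output Q = 1096/3 + 268/3 = 1364/3.

454.67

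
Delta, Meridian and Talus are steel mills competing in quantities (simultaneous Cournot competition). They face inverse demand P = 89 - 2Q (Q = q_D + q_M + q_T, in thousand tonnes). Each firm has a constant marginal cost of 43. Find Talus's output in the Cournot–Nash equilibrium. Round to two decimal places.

Each firm earns π_i = (89 - 2Q)q_i - 43q_i.
Setting ∂π_i/∂q_i = 0 with rivals' quantities fixed: 46 - 4q_i - 2·Σ_{j≠i} q_j = 0.
With identical firms every q_j equals q_i, so Σ_{j≠i} q_j = 2q_i and 46 = 8q_i, giving q_i = 23/4.

5.75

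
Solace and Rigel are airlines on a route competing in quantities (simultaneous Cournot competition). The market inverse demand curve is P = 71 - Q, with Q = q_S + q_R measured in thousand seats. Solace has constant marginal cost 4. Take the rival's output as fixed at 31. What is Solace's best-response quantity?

With the rival's output fixed at 31, Solace's profit is π_S = (71 - 31 - q_S)q_S - (4q_S) = (40 - q_S)q_S - (4q_S).
∂π_S/∂q_S = 36 - 2q_S = 0, so q_S = 18.

18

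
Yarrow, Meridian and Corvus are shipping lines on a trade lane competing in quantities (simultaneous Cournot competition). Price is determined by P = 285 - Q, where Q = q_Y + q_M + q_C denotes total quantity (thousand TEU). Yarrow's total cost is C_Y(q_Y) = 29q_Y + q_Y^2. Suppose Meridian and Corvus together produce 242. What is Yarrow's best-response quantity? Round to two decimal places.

With rivals' combined output fixed at 242, Yarrow's profit is π_Y = (285 - 242 - q_Y)q_Y - (29q_Y + q_Y²) = (43 - q_Y)q_Y - (29q_Y + q_Y²).
∂π_Y/∂q_Y = 14 - 4q_Y = 0, so q_Y = 7/2.

3.50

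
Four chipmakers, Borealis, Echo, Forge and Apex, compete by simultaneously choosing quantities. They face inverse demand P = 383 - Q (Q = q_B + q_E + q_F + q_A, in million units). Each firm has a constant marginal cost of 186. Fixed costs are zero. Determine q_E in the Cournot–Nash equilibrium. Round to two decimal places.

A representative firm's profit is π_i = q_i(383 - Q) - 186q_i.
Setting ∂π_i/∂q_i = 0 with rivals' quantities fixed: 197 - 2q_i - Σ_{j≠i} q_j = 0.
With identical firms every q_j equals q_i, so Σ_{j≠i} q_j = 3q_i and 197 = 5q_i, giving q_i = 197/5.

39.40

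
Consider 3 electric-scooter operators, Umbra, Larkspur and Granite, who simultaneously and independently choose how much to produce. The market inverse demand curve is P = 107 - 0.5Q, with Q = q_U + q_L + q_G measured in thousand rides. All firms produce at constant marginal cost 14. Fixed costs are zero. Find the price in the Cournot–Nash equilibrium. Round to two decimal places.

37.25

Each firm earns π_i = (107 - 0.5Q)q_i - 14q_i.
First-order condition (treating rivals' output as given): 93 - q_i - (1/2)·Σ_{j≠i} q_j = 0.
With identical firms every q_j equals q_i, so Σ_{j≠i} q_j = 2q_i and 93 = 2q_i, giving q_i = 93/2.
Total output Q = 279/2, so price P = 107 - (1/2)·(279/2) = 149/4.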